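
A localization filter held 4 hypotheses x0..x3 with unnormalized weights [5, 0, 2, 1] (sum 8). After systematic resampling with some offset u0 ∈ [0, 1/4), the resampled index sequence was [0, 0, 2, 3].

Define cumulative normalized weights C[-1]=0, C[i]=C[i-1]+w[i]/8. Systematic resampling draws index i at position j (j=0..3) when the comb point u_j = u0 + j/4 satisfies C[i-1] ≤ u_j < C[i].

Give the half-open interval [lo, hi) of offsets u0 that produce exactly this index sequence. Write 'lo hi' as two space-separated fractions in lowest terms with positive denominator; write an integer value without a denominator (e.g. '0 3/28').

1/8 1/4

C = [5/8, 5/8, 7/8, 1]
j=0 picked index 0: u0 ∈ [0, 5/8)
j=1 picked index 0: u0 ∈ [-1/4, 3/8)
j=2 picked index 2: u0 ∈ [1/8, 3/8)
j=3 picked index 3: u0 ∈ [1/8, 1/4)
intersection: [1/8, 1/4)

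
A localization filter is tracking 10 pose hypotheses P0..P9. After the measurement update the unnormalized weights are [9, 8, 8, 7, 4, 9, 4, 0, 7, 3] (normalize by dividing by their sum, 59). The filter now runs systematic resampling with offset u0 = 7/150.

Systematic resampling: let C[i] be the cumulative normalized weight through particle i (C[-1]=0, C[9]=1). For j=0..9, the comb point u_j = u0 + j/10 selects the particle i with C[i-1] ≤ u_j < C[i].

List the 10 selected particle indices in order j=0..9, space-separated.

C = [9/59, 17/59, 25/59, 32/59, 36/59, 45/59, 49/59, 49/59, 56/59, 1]
j=0: u_0=7/150 ∈ [0, 9/59) → index 0
j=1: u_1=11/75 ∈ [0, 9/59) → index 0
j=2: u_2=37/150 ∈ [9/59, 17/59) → index 1
j=3: u_3=26/75 ∈ [17/59, 25/59) → index 2
j=4: u_4=67/150 ∈ [25/59, 32/59) → index 3
j=5: u_5=41/75 ∈ [32/59, 36/59) → index 4
j=6: u_6=97/150 ∈ [36/59, 45/59) → index 5
j=7: u_7=56/75 ∈ [36/59, 45/59) → index 5
j=8: u_8=127/150 ∈ [49/59, 56/59) → index 8
j=9: u_9=71/75 ∈ [49/59, 56/59) → index 8

0 0 1 2 3 4 5 5 8 8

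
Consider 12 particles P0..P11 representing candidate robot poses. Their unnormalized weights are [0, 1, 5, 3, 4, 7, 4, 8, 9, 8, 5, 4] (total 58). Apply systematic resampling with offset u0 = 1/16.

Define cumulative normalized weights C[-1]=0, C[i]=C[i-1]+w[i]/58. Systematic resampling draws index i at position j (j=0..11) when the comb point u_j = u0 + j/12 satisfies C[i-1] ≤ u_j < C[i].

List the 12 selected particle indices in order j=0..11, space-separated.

2 3 5 5 6 7 8 8 9 9 10 11

C = [0, 1/58, 3/29, 9/58, 13/58, 10/29, 12/29, 16/29, 41/58, 49/58, 27/29, 1]
j=0: u_0=1/16 ∈ [1/58, 3/29) → index 2
j=1: u_1=7/48 ∈ [3/29, 9/58) → index 3
j=2: u_2=11/48 ∈ [13/58, 10/29) → index 5
j=3: u_3=5/16 ∈ [13/58, 10/29) → index 5
j=4: u_4=19/48 ∈ [10/29, 12/29) → index 6
j=5: u_5=23/48 ∈ [12/29, 16/29) → index 7
j=6: u_6=9/16 ∈ [16/29, 41/58) → index 8
j=7: u_7=31/48 ∈ [16/29, 41/58) → index 8
j=8: u_8=35/48 ∈ [41/58, 49/58) → index 9
j=9: u_9=13/16 ∈ [41/58, 49/58) → index 9
j=10: u_10=43/48 ∈ [49/58, 27/29) → index 10
j=11: u_11=47/48 ∈ [27/29, 1) → index 11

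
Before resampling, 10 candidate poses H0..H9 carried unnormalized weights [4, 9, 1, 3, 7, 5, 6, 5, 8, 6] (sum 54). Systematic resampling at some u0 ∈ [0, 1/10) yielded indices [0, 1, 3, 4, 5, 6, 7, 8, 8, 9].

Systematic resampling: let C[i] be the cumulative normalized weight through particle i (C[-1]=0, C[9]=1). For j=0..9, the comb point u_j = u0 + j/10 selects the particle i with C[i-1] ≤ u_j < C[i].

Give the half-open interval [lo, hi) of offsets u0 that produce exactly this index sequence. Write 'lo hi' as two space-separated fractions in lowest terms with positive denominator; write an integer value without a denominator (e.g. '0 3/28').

8/135 2/27

C = [2/27, 13/54, 7/27, 17/54, 4/9, 29/54, 35/54, 20/27, 8/9, 1]
j=0 picked index 0: u0 ∈ [0, 2/27)
j=1 picked index 1: u0 ∈ [-7/270, 19/135)
j=2 picked index 3: u0 ∈ [8/135, 31/270)
j=3 picked index 4: u0 ∈ [2/135, 13/90)
j=4 picked index 5: u0 ∈ [2/45, 37/270)
j=5 picked index 6: u0 ∈ [1/27, 4/27)
j=6 picked index 7: u0 ∈ [13/270, 19/135)
j=7 picked index 8: u0 ∈ [11/270, 17/90)
j=8 picked index 8: u0 ∈ [-8/135, 4/45)
j=9 picked index 9: u0 ∈ [-1/90, 1/10)
intersection: [8/135, 2/27)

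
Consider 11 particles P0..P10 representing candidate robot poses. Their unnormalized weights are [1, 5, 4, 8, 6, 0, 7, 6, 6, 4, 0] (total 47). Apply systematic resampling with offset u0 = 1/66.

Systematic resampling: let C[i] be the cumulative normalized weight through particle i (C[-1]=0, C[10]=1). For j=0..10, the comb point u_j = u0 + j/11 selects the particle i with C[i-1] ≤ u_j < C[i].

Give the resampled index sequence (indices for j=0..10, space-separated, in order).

C = [1/47, 6/47, 10/47, 18/47, 24/47, 24/47, 31/47, 37/47, 43/47, 1, 1]
j=0: u_0=1/66 ∈ [0, 1/47) → index 0
j=1: u_1=7/66 ∈ [1/47, 6/47) → index 1
j=2: u_2=13/66 ∈ [6/47, 10/47) → index 2
j=3: u_3=19/66 ∈ [10/47, 18/47) → index 3
j=4: u_4=25/66 ∈ [10/47, 18/47) → index 3
j=5: u_5=31/66 ∈ [18/47, 24/47) → index 4
j=6: u_6=37/66 ∈ [24/47, 31/47) → index 6
j=7: u_7=43/66 ∈ [24/47, 31/47) → index 6
j=8: u_8=49/66 ∈ [31/47, 37/47) → index 7
j=9: u_9=5/6 ∈ [37/47, 43/47) → index 8
j=10: u_10=61/66 ∈ [43/47, 1) → index 9

0 1 2 3 3 4 6 6 7 8 9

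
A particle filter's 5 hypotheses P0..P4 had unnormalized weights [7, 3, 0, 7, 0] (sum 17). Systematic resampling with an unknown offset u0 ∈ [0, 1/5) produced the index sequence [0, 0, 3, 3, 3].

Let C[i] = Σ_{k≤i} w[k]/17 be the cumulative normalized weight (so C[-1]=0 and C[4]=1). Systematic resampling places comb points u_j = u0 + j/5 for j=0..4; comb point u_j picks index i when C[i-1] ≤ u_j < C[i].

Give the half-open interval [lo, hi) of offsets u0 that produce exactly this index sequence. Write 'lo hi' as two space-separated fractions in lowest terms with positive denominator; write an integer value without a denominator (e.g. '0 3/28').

16/85 1/5

C = [7/17, 10/17, 10/17, 1, 1]
j=0 picked index 0: u0 ∈ [0, 7/17)
j=1 picked index 0: u0 ∈ [-1/5, 18/85)
j=2 picked index 3: u0 ∈ [16/85, 3/5)
j=3 picked index 3: u0 ∈ [-1/85, 2/5)
j=4 picked index 3: u0 ∈ [-18/85, 1/5)
intersection: [16/85, 1/5)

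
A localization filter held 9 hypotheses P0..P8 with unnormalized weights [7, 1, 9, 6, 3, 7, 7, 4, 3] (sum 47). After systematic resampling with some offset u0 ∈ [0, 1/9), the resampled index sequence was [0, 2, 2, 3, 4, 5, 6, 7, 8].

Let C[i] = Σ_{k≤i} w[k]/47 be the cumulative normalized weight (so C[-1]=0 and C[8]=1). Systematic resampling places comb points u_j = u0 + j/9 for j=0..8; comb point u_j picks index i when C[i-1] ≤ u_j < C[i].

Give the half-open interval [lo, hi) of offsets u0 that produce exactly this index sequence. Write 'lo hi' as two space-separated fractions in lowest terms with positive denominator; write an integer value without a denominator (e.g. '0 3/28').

C = [7/47, 8/47, 17/47, 23/47, 26/47, 33/47, 40/47, 44/47, 1]
j=0 picked index 0: u0 ∈ [0, 7/47)
j=1 picked index 2: u0 ∈ [25/423, 106/423)
j=2 picked index 2: u0 ∈ [-22/423, 59/423)
j=3 picked index 3: u0 ∈ [4/141, 22/141)
j=4 picked index 4: u0 ∈ [19/423, 46/423)
j=5 picked index 5: u0 ∈ [-1/423, 62/423)
j=6 picked index 6: u0 ∈ [5/141, 26/141)
j=7 picked index 7: u0 ∈ [31/423, 67/423)
j=8 picked index 8: u0 ∈ [20/423, 1/9)
intersection: [31/423, 46/423)

31/423 46/423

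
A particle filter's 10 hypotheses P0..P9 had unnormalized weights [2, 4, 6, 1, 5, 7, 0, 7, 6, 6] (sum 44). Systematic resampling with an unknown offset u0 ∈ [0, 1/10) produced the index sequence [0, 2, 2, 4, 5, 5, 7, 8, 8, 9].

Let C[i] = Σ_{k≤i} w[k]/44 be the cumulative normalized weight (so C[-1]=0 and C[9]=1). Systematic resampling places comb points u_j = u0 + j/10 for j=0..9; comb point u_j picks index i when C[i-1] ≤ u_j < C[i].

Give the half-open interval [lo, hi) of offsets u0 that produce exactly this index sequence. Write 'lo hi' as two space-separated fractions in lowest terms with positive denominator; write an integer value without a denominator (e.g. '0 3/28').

2/55 1/22

C = [1/22, 3/22, 3/11, 13/44, 9/22, 25/44, 25/44, 8/11, 19/22, 1]
j=0 picked index 0: u0 ∈ [0, 1/22)
j=1 picked index 2: u0 ∈ [2/55, 19/110)
j=2 picked index 2: u0 ∈ [-7/110, 4/55)
j=3 picked index 4: u0 ∈ [-1/220, 6/55)
j=4 picked index 5: u0 ∈ [1/110, 37/220)
j=5 picked index 5: u0 ∈ [-1/11, 3/44)
j=6 picked index 7: u0 ∈ [-7/220, 7/55)
j=7 picked index 8: u0 ∈ [3/110, 9/55)
j=8 picked index 8: u0 ∈ [-4/55, 7/110)
j=9 picked index 9: u0 ∈ [-2/55, 1/10)
intersection: [2/55, 1/22)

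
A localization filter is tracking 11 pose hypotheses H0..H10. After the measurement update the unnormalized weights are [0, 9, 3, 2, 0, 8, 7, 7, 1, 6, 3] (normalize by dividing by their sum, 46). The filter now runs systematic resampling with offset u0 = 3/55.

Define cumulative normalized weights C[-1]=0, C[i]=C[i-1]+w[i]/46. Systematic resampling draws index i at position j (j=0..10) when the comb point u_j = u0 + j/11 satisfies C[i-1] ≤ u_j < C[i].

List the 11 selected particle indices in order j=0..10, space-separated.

1 1 2 5 5 6 6 7 7 9 10

C = [0, 9/46, 6/23, 7/23, 7/23, 11/23, 29/46, 18/23, 37/46, 43/46, 1]
j=0: u_0=3/55 ∈ [0, 9/46) → index 1
j=1: u_1=8/55 ∈ [0, 9/46) → index 1
j=2: u_2=13/55 ∈ [9/46, 6/23) → index 2
j=3: u_3=18/55 ∈ [7/23, 11/23) → index 5
j=4: u_4=23/55 ∈ [7/23, 11/23) → index 5
j=5: u_5=28/55 ∈ [11/23, 29/46) → index 6
j=6: u_6=3/5 ∈ [11/23, 29/46) → index 6
j=7: u_7=38/55 ∈ [29/46, 18/23) → index 7
j=8: u_8=43/55 ∈ [29/46, 18/23) → index 7
j=9: u_9=48/55 ∈ [37/46, 43/46) → index 9
j=10: u_10=53/55 ∈ [43/46, 1) → index 10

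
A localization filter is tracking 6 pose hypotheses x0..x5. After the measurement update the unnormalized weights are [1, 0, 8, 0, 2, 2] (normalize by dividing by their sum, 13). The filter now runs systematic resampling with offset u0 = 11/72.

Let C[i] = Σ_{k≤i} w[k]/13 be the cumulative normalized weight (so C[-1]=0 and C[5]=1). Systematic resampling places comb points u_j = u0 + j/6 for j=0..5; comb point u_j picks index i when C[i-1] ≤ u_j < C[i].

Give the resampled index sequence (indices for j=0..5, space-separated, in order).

C = [1/13, 1/13, 9/13, 9/13, 11/13, 1]
j=0: u_0=11/72 ∈ [1/13, 9/13) → index 2
j=1: u_1=23/72 ∈ [1/13, 9/13) → index 2
j=2: u_2=35/72 ∈ [1/13, 9/13) → index 2
j=3: u_3=47/72 ∈ [1/13, 9/13) → index 2
j=4: u_4=59/72 ∈ [9/13, 11/13) → index 4
j=5: u_5=71/72 ∈ [11/13, 1) → index 5

2 2 2 2 4 5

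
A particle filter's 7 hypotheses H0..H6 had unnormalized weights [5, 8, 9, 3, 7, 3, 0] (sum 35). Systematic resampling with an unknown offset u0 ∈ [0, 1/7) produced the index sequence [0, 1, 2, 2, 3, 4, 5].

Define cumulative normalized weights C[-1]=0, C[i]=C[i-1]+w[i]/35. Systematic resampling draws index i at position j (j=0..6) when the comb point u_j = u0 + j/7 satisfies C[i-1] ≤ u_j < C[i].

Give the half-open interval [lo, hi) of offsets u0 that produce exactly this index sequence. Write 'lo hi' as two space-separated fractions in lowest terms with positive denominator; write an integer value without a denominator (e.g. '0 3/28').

3/35 1/7

C = [1/7, 13/35, 22/35, 5/7, 32/35, 1, 1]
j=0 picked index 0: u0 ∈ [0, 1/7)
j=1 picked index 1: u0 ∈ [0, 8/35)
j=2 picked index 2: u0 ∈ [3/35, 12/35)
j=3 picked index 2: u0 ∈ [-2/35, 1/5)
j=4 picked index 3: u0 ∈ [2/35, 1/7)
j=5 picked index 4: u0 ∈ [0, 1/5)
j=6 picked index 5: u0 ∈ [2/35, 1/7)
intersection: [3/35, 1/7)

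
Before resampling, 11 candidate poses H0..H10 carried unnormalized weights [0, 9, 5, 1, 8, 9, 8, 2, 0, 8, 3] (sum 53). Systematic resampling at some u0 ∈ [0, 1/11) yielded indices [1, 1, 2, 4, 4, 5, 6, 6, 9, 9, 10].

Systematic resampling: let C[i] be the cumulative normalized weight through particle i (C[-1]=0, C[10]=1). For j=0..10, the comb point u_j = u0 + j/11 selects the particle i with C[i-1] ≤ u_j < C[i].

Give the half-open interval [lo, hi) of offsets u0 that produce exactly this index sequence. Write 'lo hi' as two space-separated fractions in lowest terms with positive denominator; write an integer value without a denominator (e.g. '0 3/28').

C = [0, 9/53, 14/53, 15/53, 23/53, 32/53, 40/53, 42/53, 42/53, 50/53, 1]
j=0 picked index 1: u0 ∈ [0, 9/53)
j=1 picked index 1: u0 ∈ [-1/11, 46/583)
j=2 picked index 2: u0 ∈ [-7/583, 48/583)
j=3 picked index 4: u0 ∈ [6/583, 94/583)
j=4 picked index 4: u0 ∈ [-47/583, 41/583)
j=5 picked index 5: u0 ∈ [-12/583, 87/583)
j=6 picked index 6: u0 ∈ [34/583, 122/583)
j=7 picked index 6: u0 ∈ [-19/583, 69/583)
j=8 picked index 9: u0 ∈ [38/583, 126/583)
j=9 picked index 9: u0 ∈ [-15/583, 73/583)
j=10 picked index 10: u0 ∈ [20/583, 1/11)
intersection: [38/583, 41/583)

38/583 41/583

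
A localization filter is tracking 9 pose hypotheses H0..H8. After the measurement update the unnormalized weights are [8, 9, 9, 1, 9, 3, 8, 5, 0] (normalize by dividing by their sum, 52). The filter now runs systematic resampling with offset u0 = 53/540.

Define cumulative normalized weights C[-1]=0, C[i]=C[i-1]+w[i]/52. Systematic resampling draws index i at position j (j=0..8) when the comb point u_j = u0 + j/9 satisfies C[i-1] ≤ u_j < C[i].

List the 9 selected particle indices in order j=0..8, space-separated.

0 1 1 2 4 4 6 6 7

C = [2/13, 17/52, 1/2, 27/52, 9/13, 3/4, 47/52, 1, 1]
j=0: u_0=53/540 ∈ [0, 2/13) → index 0
j=1: u_1=113/540 ∈ [2/13, 17/52) → index 1
j=2: u_2=173/540 ∈ [2/13, 17/52) → index 1
j=3: u_3=233/540 ∈ [17/52, 1/2) → index 2
j=4: u_4=293/540 ∈ [27/52, 9/13) → index 4
j=5: u_5=353/540 ∈ [27/52, 9/13) → index 4
j=6: u_6=413/540 ∈ [3/4, 47/52) → index 6
j=7: u_7=473/540 ∈ [3/4, 47/52) → index 6
j=8: u_8=533/540 ∈ [47/52, 1) → index 7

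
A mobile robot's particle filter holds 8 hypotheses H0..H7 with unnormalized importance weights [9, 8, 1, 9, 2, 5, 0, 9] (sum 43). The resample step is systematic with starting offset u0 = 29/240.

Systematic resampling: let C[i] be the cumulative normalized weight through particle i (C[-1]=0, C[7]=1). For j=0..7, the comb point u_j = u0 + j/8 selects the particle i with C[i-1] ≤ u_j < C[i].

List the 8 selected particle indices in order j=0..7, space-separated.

C = [9/43, 17/43, 18/43, 27/43, 29/43, 34/43, 34/43, 1]
j=0: u_0=29/240 ∈ [0, 9/43) → index 0
j=1: u_1=59/240 ∈ [9/43, 17/43) → index 1
j=2: u_2=89/240 ∈ [9/43, 17/43) → index 1
j=3: u_3=119/240 ∈ [18/43, 27/43) → index 3
j=4: u_4=149/240 ∈ [18/43, 27/43) → index 3
j=5: u_5=179/240 ∈ [29/43, 34/43) → index 5
j=6: u_6=209/240 ∈ [34/43, 1) → index 7
j=7: u_7=239/240 ∈ [34/43, 1) → index 7

0 1 1 3 3 5 7 7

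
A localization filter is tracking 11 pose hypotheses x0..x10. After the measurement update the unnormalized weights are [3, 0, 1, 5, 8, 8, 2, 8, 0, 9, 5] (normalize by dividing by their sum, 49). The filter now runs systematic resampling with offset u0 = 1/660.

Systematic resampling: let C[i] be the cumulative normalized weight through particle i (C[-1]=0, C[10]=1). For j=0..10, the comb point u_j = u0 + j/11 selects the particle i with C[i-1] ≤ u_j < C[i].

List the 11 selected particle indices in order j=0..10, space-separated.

C = [3/49, 3/49, 4/49, 9/49, 17/49, 25/49, 27/49, 5/7, 5/7, 44/49, 1]
j=0: u_0=1/660 ∈ [0, 3/49) → index 0
j=1: u_1=61/660 ∈ [4/49, 9/49) → index 3
j=2: u_2=11/60 ∈ [4/49, 9/49) → index 3
j=3: u_3=181/660 ∈ [9/49, 17/49) → index 4
j=4: u_4=241/660 ∈ [17/49, 25/49) → index 5
j=5: u_5=301/660 ∈ [17/49, 25/49) → index 5
j=6: u_6=361/660 ∈ [25/49, 27/49) → index 6
j=7: u_7=421/660 ∈ [27/49, 5/7) → index 7
j=8: u_8=481/660 ∈ [5/7, 44/49) → index 9
j=9: u_9=541/660 ∈ [5/7, 44/49) → index 9
j=10: u_10=601/660 ∈ [44/49, 1) → index 10

0 3 3 4 5 5 6 7 9 9 10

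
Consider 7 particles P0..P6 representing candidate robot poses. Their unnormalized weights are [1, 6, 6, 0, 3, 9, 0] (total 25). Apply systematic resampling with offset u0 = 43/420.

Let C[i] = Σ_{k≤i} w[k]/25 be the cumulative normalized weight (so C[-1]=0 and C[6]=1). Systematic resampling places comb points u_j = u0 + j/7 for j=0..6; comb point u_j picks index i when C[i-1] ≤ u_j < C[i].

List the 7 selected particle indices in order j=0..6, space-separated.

1 1 2 4 5 5 5

C = [1/25, 7/25, 13/25, 13/25, 16/25, 1, 1]
j=0: u_0=43/420 ∈ [1/25, 7/25) → index 1
j=1: u_1=103/420 ∈ [1/25, 7/25) → index 1
j=2: u_2=163/420 ∈ [7/25, 13/25) → index 2
j=3: u_3=223/420 ∈ [13/25, 16/25) → index 4
j=4: u_4=283/420 ∈ [16/25, 1) → index 5
j=5: u_5=49/60 ∈ [16/25, 1) → index 5
j=6: u_6=403/420 ∈ [16/25, 1) → index 5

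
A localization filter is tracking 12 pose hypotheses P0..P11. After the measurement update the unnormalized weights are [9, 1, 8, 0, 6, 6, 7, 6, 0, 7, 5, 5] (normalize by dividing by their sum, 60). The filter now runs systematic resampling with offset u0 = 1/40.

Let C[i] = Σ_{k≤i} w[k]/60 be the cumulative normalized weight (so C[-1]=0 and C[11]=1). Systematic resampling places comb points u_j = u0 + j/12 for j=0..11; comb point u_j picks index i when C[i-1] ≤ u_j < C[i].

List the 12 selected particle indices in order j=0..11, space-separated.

C = [3/20, 1/6, 3/10, 3/10, 2/5, 1/2, 37/60, 43/60, 43/60, 5/6, 11/12, 1]
j=0: u_0=1/40 ∈ [0, 3/20) → index 0
j=1: u_1=13/120 ∈ [0, 3/20) → index 0
j=2: u_2=23/120 ∈ [1/6, 3/10) → index 2
j=3: u_3=11/40 ∈ [1/6, 3/10) → index 2
j=4: u_4=43/120 ∈ [3/10, 2/5) → index 4
j=5: u_5=53/120 ∈ [2/5, 1/2) → index 5
j=6: u_6=21/40 ∈ [1/2, 37/60) → index 6
j=7: u_7=73/120 ∈ [1/2, 37/60) → index 6
j=8: u_8=83/120 ∈ [37/60, 43/60) → index 7
j=9: u_9=31/40 ∈ [43/60, 5/6) → index 9
j=10: u_10=103/120 ∈ [5/6, 11/12) → index 10
j=11: u_11=113/120 ∈ [11/12, 1) → index 11

0 0 2 2 4 5 6 6 7 9 10 11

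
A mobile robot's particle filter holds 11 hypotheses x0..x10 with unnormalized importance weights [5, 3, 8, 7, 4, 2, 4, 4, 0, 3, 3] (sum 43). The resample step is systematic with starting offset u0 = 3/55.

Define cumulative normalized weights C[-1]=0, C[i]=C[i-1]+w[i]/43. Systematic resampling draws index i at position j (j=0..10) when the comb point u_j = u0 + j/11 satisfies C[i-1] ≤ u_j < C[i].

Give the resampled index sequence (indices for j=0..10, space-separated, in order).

C = [5/43, 8/43, 16/43, 23/43, 27/43, 29/43, 33/43, 37/43, 37/43, 40/43, 1]
j=0: u_0=3/55 ∈ [0, 5/43) → index 0
j=1: u_1=8/55 ∈ [5/43, 8/43) → index 1
j=2: u_2=13/55 ∈ [8/43, 16/43) → index 2
j=3: u_3=18/55 ∈ [8/43, 16/43) → index 2
j=4: u_4=23/55 ∈ [16/43, 23/43) → index 3
j=5: u_5=28/55 ∈ [16/43, 23/43) → index 3
j=6: u_6=3/5 ∈ [23/43, 27/43) → index 4
j=7: u_7=38/55 ∈ [29/43, 33/43) → index 6
j=8: u_8=43/55 ∈ [33/43, 37/43) → index 7
j=9: u_9=48/55 ∈ [37/43, 40/43) → index 9
j=10: u_10=53/55 ∈ [40/43, 1) → index 10

0 1 2 2 3 3 4 6 7 9 10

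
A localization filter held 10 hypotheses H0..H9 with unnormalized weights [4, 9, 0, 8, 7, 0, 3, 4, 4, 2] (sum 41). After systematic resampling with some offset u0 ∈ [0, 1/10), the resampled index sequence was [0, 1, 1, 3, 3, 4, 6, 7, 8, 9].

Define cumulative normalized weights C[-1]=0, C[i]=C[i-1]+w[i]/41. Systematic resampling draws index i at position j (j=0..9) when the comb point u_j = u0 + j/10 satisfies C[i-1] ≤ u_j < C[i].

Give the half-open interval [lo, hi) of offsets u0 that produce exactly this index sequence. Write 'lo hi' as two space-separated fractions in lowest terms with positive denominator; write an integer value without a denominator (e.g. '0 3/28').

C = [4/41, 13/41, 13/41, 21/41, 28/41, 28/41, 31/41, 35/41, 39/41, 1]
j=0 picked index 0: u0 ∈ [0, 4/41)
j=1 picked index 1: u0 ∈ [-1/410, 89/410)
j=2 picked index 1: u0 ∈ [-21/205, 24/205)
j=3 picked index 3: u0 ∈ [7/410, 87/410)
j=4 picked index 3: u0 ∈ [-17/205, 23/205)
j=5 picked index 4: u0 ∈ [1/82, 15/82)
j=6 picked index 6: u0 ∈ [17/205, 32/205)
j=7 picked index 7: u0 ∈ [23/410, 63/410)
j=8 picked index 8: u0 ∈ [11/205, 31/205)
j=9 picked index 9: u0 ∈ [21/410, 1/10)
intersection: [17/205, 4/41)

17/205 4/41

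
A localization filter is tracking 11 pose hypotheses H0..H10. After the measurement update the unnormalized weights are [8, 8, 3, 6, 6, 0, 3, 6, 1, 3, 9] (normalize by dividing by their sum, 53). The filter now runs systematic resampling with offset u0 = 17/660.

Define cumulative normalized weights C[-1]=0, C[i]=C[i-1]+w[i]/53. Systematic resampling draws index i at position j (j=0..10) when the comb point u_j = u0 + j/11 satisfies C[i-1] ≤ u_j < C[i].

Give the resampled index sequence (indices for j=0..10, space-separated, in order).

0 0 1 1 3 4 4 7 7 10 10

C = [8/53, 16/53, 19/53, 25/53, 31/53, 31/53, 34/53, 40/53, 41/53, 44/53, 1]
j=0: u_0=17/660 ∈ [0, 8/53) → index 0
j=1: u_1=7/60 ∈ [0, 8/53) → index 0
j=2: u_2=137/660 ∈ [8/53, 16/53) → index 1
j=3: u_3=197/660 ∈ [8/53, 16/53) → index 1
j=4: u_4=257/660 ∈ [19/53, 25/53) → index 3
j=5: u_5=317/660 ∈ [25/53, 31/53) → index 4
j=6: u_6=377/660 ∈ [25/53, 31/53) → index 4
j=7: u_7=437/660 ∈ [34/53, 40/53) → index 7
j=8: u_8=497/660 ∈ [34/53, 40/53) → index 7
j=9: u_9=557/660 ∈ [44/53, 1) → index 10
j=10: u_10=617/660 ∈ [44/53, 1) → index 10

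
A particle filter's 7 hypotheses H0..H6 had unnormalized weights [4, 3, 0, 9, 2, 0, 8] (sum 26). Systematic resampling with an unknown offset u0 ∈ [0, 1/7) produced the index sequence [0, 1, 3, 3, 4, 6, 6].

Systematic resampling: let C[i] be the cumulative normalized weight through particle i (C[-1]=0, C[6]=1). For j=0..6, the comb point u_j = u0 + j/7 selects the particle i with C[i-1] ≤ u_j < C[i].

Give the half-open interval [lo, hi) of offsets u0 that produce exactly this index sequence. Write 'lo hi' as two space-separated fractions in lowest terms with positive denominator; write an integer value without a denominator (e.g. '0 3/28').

C = [2/13, 7/26, 7/26, 8/13, 9/13, 9/13, 1]
j=0 picked index 0: u0 ∈ [0, 2/13)
j=1 picked index 1: u0 ∈ [1/91, 23/182)
j=2 picked index 3: u0 ∈ [-3/182, 30/91)
j=3 picked index 3: u0 ∈ [-29/182, 17/91)
j=4 picked index 4: u0 ∈ [4/91, 11/91)
j=5 picked index 6: u0 ∈ [-2/91, 2/7)
j=6 picked index 6: u0 ∈ [-15/91, 1/7)
intersection: [4/91, 11/91)

4/91 11/91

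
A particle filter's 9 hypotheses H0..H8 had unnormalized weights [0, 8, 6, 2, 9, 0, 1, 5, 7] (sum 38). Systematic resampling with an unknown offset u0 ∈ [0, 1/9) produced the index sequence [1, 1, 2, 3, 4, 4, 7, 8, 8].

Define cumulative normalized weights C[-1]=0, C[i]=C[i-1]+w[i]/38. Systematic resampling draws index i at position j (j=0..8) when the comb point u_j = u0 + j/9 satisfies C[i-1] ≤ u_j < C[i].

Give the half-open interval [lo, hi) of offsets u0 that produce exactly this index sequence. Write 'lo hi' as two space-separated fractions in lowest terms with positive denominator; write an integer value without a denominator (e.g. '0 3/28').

C = [0, 4/19, 7/19, 8/19, 25/38, 25/38, 13/19, 31/38, 1]
j=0 picked index 1: u0 ∈ [0, 4/19)
j=1 picked index 1: u0 ∈ [-1/9, 17/171)
j=2 picked index 2: u0 ∈ [-2/171, 25/171)
j=3 picked index 3: u0 ∈ [2/57, 5/57)
j=4 picked index 4: u0 ∈ [-4/171, 73/342)
j=5 picked index 4: u0 ∈ [-23/171, 35/342)
j=6 picked index 7: u0 ∈ [1/57, 17/114)
j=7 picked index 8: u0 ∈ [13/342, 2/9)
j=8 picked index 8: u0 ∈ [-25/342, 1/9)
intersection: [13/342, 5/57)

13/342 5/57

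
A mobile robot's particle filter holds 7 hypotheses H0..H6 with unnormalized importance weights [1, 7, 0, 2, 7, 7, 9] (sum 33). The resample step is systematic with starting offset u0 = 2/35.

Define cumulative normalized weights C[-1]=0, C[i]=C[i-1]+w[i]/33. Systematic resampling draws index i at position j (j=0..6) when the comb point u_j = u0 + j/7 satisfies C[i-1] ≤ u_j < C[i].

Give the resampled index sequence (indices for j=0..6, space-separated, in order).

C = [1/33, 8/33, 8/33, 10/33, 17/33, 8/11, 1]
j=0: u_0=2/35 ∈ [1/33, 8/33) → index 1
j=1: u_1=1/5 ∈ [1/33, 8/33) → index 1
j=2: u_2=12/35 ∈ [10/33, 17/33) → index 4
j=3: u_3=17/35 ∈ [10/33, 17/33) → index 4
j=4: u_4=22/35 ∈ [17/33, 8/11) → index 5
j=5: u_5=27/35 ∈ [8/11, 1) → index 6
j=6: u_6=32/35 ∈ [8/11, 1) → index 6

1 1 4 4 5 6 6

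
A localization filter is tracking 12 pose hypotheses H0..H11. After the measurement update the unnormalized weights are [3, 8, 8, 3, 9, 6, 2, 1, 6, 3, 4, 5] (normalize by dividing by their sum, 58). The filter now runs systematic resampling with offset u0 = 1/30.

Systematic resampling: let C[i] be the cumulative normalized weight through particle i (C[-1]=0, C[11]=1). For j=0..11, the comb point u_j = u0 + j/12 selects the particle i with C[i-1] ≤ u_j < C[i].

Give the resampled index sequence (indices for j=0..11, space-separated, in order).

0 1 2 2 3 4 4 5 8 8 10 11

C = [3/58, 11/58, 19/58, 11/29, 31/58, 37/58, 39/58, 20/29, 23/29, 49/58, 53/58, 1]
j=0: u_0=1/30 ∈ [0, 3/58) → index 0
j=1: u_1=7/60 ∈ [3/58, 11/58) → index 1
j=2: u_2=1/5 ∈ [11/58, 19/58) → index 2
j=3: u_3=17/60 ∈ [11/58, 19/58) → index 2
j=4: u_4=11/30 ∈ [19/58, 11/29) → index 3
j=5: u_5=9/20 ∈ [11/29, 31/58) → index 4
j=6: u_6=8/15 ∈ [11/29, 31/58) → index 4
j=7: u_7=37/60 ∈ [31/58, 37/58) → index 5
j=8: u_8=7/10 ∈ [20/29, 23/29) → index 8
j=9: u_9=47/60 ∈ [20/29, 23/29) → index 8
j=10: u_10=13/15 ∈ [49/58, 53/58) → index 10
j=11: u_11=19/20 ∈ [53/58, 1) → index 11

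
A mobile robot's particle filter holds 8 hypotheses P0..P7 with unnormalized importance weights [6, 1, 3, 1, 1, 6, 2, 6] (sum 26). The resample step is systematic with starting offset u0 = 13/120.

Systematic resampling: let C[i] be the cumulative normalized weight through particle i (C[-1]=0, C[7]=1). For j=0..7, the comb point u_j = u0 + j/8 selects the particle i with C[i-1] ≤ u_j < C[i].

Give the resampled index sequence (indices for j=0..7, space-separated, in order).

0 1 2 5 5 6 7 7

C = [3/13, 7/26, 5/13, 11/26, 6/13, 9/13, 10/13, 1]
j=0: u_0=13/120 ∈ [0, 3/13) → index 0
j=1: u_1=7/30 ∈ [3/13, 7/26) → index 1
j=2: u_2=43/120 ∈ [7/26, 5/13) → index 2
j=3: u_3=29/60 ∈ [6/13, 9/13) → index 5
j=4: u_4=73/120 ∈ [6/13, 9/13) → index 5
j=5: u_5=11/15 ∈ [9/13, 10/13) → index 6
j=6: u_6=103/120 ∈ [10/13, 1) → index 7
j=7: u_7=59/60 ∈ [10/13, 1) → index 7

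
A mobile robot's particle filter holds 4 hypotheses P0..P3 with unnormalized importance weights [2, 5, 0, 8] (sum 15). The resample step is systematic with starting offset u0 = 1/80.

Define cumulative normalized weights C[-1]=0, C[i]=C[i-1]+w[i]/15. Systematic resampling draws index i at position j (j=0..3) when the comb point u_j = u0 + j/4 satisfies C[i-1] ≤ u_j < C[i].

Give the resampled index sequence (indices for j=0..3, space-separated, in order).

C = [2/15, 7/15, 7/15, 1]
j=0: u_0=1/80 ∈ [0, 2/15) → index 0
j=1: u_1=21/80 ∈ [2/15, 7/15) → index 1
j=2: u_2=41/80 ∈ [7/15, 1) → index 3
j=3: u_3=61/80 ∈ [7/15, 1) → index 3

0 1 3 3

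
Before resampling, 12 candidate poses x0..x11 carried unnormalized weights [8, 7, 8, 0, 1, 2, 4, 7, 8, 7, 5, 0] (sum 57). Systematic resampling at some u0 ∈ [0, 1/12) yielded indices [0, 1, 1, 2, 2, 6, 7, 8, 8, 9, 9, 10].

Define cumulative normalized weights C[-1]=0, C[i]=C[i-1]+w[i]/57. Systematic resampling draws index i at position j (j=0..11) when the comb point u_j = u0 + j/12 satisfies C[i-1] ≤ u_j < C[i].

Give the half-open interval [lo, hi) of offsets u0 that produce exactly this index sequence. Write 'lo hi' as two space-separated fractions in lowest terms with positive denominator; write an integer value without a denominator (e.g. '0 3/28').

5/76 4/57

C = [8/57, 5/19, 23/57, 23/57, 8/19, 26/57, 10/19, 37/57, 15/19, 52/57, 1, 1]
j=0 picked index 0: u0 ∈ [0, 8/57)
j=1 picked index 1: u0 ∈ [13/228, 41/228)
j=2 picked index 1: u0 ∈ [-1/38, 11/114)
j=3 picked index 2: u0 ∈ [1/76, 35/228)
j=4 picked index 2: u0 ∈ [-4/57, 4/57)
j=5 picked index 6: u0 ∈ [3/76, 25/228)
j=6 picked index 7: u0 ∈ [1/38, 17/114)
j=7 picked index 8: u0 ∈ [5/76, 47/228)
j=8 picked index 8: u0 ∈ [-1/57, 7/57)
j=9 picked index 9: u0 ∈ [3/76, 37/228)
j=10 picked index 9: u0 ∈ [-5/114, 3/38)
j=11 picked index 10: u0 ∈ [-1/228, 1/12)
intersection: [5/76, 4/57)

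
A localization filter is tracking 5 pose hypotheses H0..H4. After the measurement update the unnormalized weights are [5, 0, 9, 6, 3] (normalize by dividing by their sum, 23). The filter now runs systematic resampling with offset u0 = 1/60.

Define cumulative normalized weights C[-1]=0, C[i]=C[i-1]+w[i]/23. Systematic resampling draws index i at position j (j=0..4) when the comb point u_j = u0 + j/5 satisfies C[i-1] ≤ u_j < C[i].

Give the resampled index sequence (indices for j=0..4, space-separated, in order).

C = [5/23, 5/23, 14/23, 20/23, 1]
j=0: u_0=1/60 ∈ [0, 5/23) → index 0
j=1: u_1=13/60 ∈ [0, 5/23) → index 0
j=2: u_2=5/12 ∈ [5/23, 14/23) → index 2
j=3: u_3=37/60 ∈ [14/23, 20/23) → index 3
j=4: u_4=49/60 ∈ [14/23, 20/23) → index 3

0 0 2 3 3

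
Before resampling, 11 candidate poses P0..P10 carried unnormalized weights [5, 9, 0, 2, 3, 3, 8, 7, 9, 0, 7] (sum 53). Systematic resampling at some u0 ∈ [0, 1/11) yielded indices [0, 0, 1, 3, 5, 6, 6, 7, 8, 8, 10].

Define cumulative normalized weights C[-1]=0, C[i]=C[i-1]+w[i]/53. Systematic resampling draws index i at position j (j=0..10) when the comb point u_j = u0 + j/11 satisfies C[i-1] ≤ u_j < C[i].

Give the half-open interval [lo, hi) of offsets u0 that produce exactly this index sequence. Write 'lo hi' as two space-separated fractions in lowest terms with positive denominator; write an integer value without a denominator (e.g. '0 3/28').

0 2/583

C = [5/53, 14/53, 14/53, 16/53, 19/53, 22/53, 30/53, 37/53, 46/53, 46/53, 1]
j=0 picked index 0: u0 ∈ [0, 5/53)
j=1 picked index 0: u0 ∈ [-1/11, 2/583)
j=2 picked index 1: u0 ∈ [-51/583, 48/583)
j=3 picked index 3: u0 ∈ [-5/583, 17/583)
j=4 picked index 5: u0 ∈ [-3/583, 30/583)
j=5 picked index 6: u0 ∈ [-23/583, 65/583)
j=6 picked index 6: u0 ∈ [-76/583, 12/583)
j=7 picked index 7: u0 ∈ [-41/583, 36/583)
j=8 picked index 8: u0 ∈ [-17/583, 82/583)
j=9 picked index 8: u0 ∈ [-70/583, 29/583)
j=10 picked index 10: u0 ∈ [-24/583, 1/11)
intersection: [0, 2/583)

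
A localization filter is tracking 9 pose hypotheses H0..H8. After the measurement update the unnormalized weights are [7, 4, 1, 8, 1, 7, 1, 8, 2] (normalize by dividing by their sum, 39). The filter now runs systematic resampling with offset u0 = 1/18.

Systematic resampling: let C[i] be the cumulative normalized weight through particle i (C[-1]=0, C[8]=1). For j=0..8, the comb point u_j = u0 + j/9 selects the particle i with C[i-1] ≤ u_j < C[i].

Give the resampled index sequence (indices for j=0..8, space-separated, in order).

C = [7/39, 11/39, 4/13, 20/39, 7/13, 28/39, 29/39, 37/39, 1]
j=0: u_0=1/18 ∈ [0, 7/39) → index 0
j=1: u_1=1/6 ∈ [0, 7/39) → index 0
j=2: u_2=5/18 ∈ [7/39, 11/39) → index 1
j=3: u_3=7/18 ∈ [4/13, 20/39) → index 3
j=4: u_4=1/2 ∈ [4/13, 20/39) → index 3
j=5: u_5=11/18 ∈ [7/13, 28/39) → index 5
j=6: u_6=13/18 ∈ [28/39, 29/39) → index 6
j=7: u_7=5/6 ∈ [29/39, 37/39) → index 7
j=8: u_8=17/18 ∈ [29/39, 37/39) → index 7

0 0 1 3 3 5 6 7 7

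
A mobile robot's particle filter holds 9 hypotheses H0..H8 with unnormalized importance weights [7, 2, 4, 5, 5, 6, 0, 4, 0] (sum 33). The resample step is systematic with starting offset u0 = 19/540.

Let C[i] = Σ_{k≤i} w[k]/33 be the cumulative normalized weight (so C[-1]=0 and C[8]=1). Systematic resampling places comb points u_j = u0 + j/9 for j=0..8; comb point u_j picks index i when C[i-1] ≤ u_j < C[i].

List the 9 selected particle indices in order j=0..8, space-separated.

C = [7/33, 3/11, 13/33, 6/11, 23/33, 29/33, 29/33, 1, 1]
j=0: u_0=19/540 ∈ [0, 7/33) → index 0
j=1: u_1=79/540 ∈ [0, 7/33) → index 0
j=2: u_2=139/540 ∈ [7/33, 3/11) → index 1
j=3: u_3=199/540 ∈ [3/11, 13/33) → index 2
j=4: u_4=259/540 ∈ [13/33, 6/11) → index 3
j=5: u_5=319/540 ∈ [6/11, 23/33) → index 4
j=6: u_6=379/540 ∈ [23/33, 29/33) → index 5
j=7: u_7=439/540 ∈ [23/33, 29/33) → index 5
j=8: u_8=499/540 ∈ [29/33, 1) → index 7

0 0 1 2 3 4 5 5 7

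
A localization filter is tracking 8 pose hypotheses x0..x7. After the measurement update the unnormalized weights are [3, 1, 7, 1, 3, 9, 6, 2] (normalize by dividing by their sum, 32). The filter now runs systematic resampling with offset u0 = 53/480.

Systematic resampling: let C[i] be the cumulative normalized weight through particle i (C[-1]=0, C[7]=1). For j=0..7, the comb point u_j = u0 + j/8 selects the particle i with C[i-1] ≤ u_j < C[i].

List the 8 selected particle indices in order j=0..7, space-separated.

C = [3/32, 1/8, 11/32, 3/8, 15/32, 3/4, 15/16, 1]
j=0: u_0=53/480 ∈ [3/32, 1/8) → index 1
j=1: u_1=113/480 ∈ [1/8, 11/32) → index 2
j=2: u_2=173/480 ∈ [11/32, 3/8) → index 3
j=3: u_3=233/480 ∈ [15/32, 3/4) → index 5
j=4: u_4=293/480 ∈ [15/32, 3/4) → index 5
j=5: u_5=353/480 ∈ [15/32, 3/4) → index 5
j=6: u_6=413/480 ∈ [3/4, 15/16) → index 6
j=7: u_7=473/480 ∈ [15/16, 1) → index 7

1 2 3 5 5 5 6 7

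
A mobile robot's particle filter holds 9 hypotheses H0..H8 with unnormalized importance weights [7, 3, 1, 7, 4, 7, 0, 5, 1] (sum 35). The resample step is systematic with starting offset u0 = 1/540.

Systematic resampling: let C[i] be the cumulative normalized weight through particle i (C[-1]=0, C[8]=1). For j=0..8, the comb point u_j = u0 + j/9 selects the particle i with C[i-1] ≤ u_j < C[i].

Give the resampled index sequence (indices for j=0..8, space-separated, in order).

C = [1/5, 2/7, 11/35, 18/35, 22/35, 29/35, 29/35, 34/35, 1]
j=0: u_0=1/540 ∈ [0, 1/5) → index 0
j=1: u_1=61/540 ∈ [0, 1/5) → index 0
j=2: u_2=121/540 ∈ [1/5, 2/7) → index 1
j=3: u_3=181/540 ∈ [11/35, 18/35) → index 3
j=4: u_4=241/540 ∈ [11/35, 18/35) → index 3
j=5: u_5=301/540 ∈ [18/35, 22/35) → index 4
j=6: u_6=361/540 ∈ [22/35, 29/35) → index 5
j=7: u_7=421/540 ∈ [22/35, 29/35) → index 5
j=8: u_8=481/540 ∈ [29/35, 34/35) → index 7

0 0 1 3 3 4 5 5 7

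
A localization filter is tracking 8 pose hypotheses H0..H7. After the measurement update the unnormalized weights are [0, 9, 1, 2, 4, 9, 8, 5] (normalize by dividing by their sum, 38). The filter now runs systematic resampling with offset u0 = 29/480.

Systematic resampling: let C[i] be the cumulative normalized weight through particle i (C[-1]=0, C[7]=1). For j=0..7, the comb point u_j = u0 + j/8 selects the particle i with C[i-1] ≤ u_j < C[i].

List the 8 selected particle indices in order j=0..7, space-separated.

C = [0, 9/38, 5/19, 6/19, 8/19, 25/38, 33/38, 1]
j=0: u_0=29/480 ∈ [0, 9/38) → index 1
j=1: u_1=89/480 ∈ [0, 9/38) → index 1
j=2: u_2=149/480 ∈ [5/19, 6/19) → index 3
j=3: u_3=209/480 ∈ [8/19, 25/38) → index 5
j=4: u_4=269/480 ∈ [8/19, 25/38) → index 5
j=5: u_5=329/480 ∈ [25/38, 33/38) → index 6
j=6: u_6=389/480 ∈ [25/38, 33/38) → index 6
j=7: u_7=449/480 ∈ [33/38, 1) → index 7

1 1 3 5 5 6 6 7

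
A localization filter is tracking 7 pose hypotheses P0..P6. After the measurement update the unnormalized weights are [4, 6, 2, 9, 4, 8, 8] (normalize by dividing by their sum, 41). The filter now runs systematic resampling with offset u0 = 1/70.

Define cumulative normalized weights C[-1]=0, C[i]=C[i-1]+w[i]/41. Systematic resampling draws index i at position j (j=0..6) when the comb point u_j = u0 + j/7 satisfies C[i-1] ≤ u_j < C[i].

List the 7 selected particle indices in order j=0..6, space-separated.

C = [4/41, 10/41, 12/41, 21/41, 25/41, 33/41, 1]
j=0: u_0=1/70 ∈ [0, 4/41) → index 0
j=1: u_1=11/70 ∈ [4/41, 10/41) → index 1
j=2: u_2=3/10 ∈ [12/41, 21/41) → index 3
j=3: u_3=31/70 ∈ [12/41, 21/41) → index 3
j=4: u_4=41/70 ∈ [21/41, 25/41) → index 4
j=5: u_5=51/70 ∈ [25/41, 33/41) → index 5
j=6: u_6=61/70 ∈ [33/41, 1) → index 6

0 1 3 3 4 5 6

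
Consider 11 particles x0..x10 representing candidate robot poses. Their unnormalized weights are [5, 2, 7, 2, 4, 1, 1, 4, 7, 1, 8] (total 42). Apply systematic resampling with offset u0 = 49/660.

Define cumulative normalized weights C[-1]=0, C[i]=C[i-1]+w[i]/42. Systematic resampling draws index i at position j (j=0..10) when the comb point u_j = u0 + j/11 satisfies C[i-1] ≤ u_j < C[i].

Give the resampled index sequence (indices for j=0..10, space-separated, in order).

0 1 2 3 4 7 8 8 9 10 10

C = [5/42, 1/6, 1/3, 8/21, 10/21, 1/2, 11/21, 13/21, 11/14, 17/21, 1]
j=0: u_0=49/660 ∈ [0, 5/42) → index 0
j=1: u_1=109/660 ∈ [5/42, 1/6) → index 1
j=2: u_2=169/660 ∈ [1/6, 1/3) → index 2
j=3: u_3=229/660 ∈ [1/3, 8/21) → index 3
j=4: u_4=289/660 ∈ [8/21, 10/21) → index 4
j=5: u_5=349/660 ∈ [11/21, 13/21) → index 7
j=6: u_6=409/660 ∈ [13/21, 11/14) → index 8
j=7: u_7=469/660 ∈ [13/21, 11/14) → index 8
j=8: u_8=529/660 ∈ [11/14, 17/21) → index 9
j=9: u_9=589/660 ∈ [17/21, 1) → index 10
j=10: u_10=59/60 ∈ [17/21, 1) → index 10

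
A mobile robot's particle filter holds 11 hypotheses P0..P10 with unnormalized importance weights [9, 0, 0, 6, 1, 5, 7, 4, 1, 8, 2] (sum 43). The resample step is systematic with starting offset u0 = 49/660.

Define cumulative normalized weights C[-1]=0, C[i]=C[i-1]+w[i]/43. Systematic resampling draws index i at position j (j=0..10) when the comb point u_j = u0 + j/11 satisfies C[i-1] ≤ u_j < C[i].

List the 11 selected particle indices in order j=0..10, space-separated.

0 0 3 3 5 6 6 7 9 9 10

C = [9/43, 9/43, 9/43, 15/43, 16/43, 21/43, 28/43, 32/43, 33/43, 41/43, 1]
j=0: u_0=49/660 ∈ [0, 9/43) → index 0
j=1: u_1=109/660 ∈ [0, 9/43) → index 0
j=2: u_2=169/660 ∈ [9/43, 15/43) → index 3
j=3: u_3=229/660 ∈ [9/43, 15/43) → index 3
j=4: u_4=289/660 ∈ [16/43, 21/43) → index 5
j=5: u_5=349/660 ∈ [21/43, 28/43) → index 6
j=6: u_6=409/660 ∈ [21/43, 28/43) → index 6
j=7: u_7=469/660 ∈ [28/43, 32/43) → index 7
j=8: u_8=529/660 ∈ [33/43, 41/43) → index 9
j=9: u_9=589/660 ∈ [33/43, 41/43) → index 9
j=10: u_10=59/60 ∈ [41/43, 1) → index 10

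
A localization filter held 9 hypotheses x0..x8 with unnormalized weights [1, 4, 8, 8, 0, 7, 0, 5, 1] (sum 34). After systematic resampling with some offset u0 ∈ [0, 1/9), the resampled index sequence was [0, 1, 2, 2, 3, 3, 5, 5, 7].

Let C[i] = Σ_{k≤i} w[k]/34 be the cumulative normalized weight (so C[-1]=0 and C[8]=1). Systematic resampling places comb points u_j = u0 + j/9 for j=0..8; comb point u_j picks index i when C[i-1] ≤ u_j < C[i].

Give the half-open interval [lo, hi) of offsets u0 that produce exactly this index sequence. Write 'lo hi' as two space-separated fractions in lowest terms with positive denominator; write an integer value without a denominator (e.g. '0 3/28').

C = [1/34, 5/34, 13/34, 21/34, 21/34, 14/17, 14/17, 33/34, 1]
j=0 picked index 0: u0 ∈ [0, 1/34)
j=1 picked index 1: u0 ∈ [-25/306, 11/306)
j=2 picked index 2: u0 ∈ [-23/306, 49/306)
j=3 picked index 2: u0 ∈ [-19/102, 5/102)
j=4 picked index 3: u0 ∈ [-19/306, 53/306)
j=5 picked index 3: u0 ∈ [-53/306, 19/306)
j=6 picked index 5: u0 ∈ [-5/102, 8/51)
j=7 picked index 5: u0 ∈ [-49/306, 7/153)
j=8 picked index 7: u0 ∈ [-10/153, 25/306)
intersection: [0, 1/34)

0 1/34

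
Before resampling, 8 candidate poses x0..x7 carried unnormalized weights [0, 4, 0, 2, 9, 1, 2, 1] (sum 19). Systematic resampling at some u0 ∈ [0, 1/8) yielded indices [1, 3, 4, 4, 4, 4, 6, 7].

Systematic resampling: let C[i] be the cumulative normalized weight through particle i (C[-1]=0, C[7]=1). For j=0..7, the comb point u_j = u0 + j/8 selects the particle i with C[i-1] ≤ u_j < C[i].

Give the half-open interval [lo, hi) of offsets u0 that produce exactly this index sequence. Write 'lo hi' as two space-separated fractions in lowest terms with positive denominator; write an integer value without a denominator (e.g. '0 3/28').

7/76 1/8

C = [0, 4/19, 4/19, 6/19, 15/19, 16/19, 18/19, 1]
j=0 picked index 1: u0 ∈ [0, 4/19)
j=1 picked index 3: u0 ∈ [13/152, 29/152)
j=2 picked index 4: u0 ∈ [5/76, 41/76)
j=3 picked index 4: u0 ∈ [-9/152, 63/152)
j=4 picked index 4: u0 ∈ [-7/38, 11/38)
j=5 picked index 4: u0 ∈ [-47/152, 25/152)
j=6 picked index 6: u0 ∈ [7/76, 15/76)
j=7 picked index 7: u0 ∈ [11/152, 1/8)
intersection: [7/76, 1/8)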